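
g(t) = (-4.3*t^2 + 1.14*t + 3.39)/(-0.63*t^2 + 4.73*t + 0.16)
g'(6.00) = -20.53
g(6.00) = -24.67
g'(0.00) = -619.23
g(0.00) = 21.19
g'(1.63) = -1.65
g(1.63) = -1.00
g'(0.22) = -11.81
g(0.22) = 2.93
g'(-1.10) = -1.27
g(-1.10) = 0.53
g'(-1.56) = -0.89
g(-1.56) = 1.01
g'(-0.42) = -5.47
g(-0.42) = -1.11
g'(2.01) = -1.76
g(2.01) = -1.64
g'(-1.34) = -1.03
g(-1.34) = 0.80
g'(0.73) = -2.25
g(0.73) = 0.59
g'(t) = (1.14 - 8.6*t)/(-0.63*t^2 + 4.73*t + 0.16) + (1.26*t - 4.73)*(-4.3*t^2 + 1.14*t + 3.39)/(-0.63*t^2 + 4.73*t + 0.16)^2 = (-19.6208*t^2 + 2.8954*t - 15.8523)/(0.3969*t^4 - 5.9598*t^3 + 22.1713*t^2 + 1.5136*t + 0.0256)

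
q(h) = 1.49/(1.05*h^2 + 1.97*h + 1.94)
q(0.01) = 0.76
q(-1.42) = 1.18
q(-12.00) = 0.01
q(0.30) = 0.57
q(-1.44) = 1.16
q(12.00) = 0.01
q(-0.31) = 1.04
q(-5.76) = 0.06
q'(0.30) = -0.56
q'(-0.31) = -0.96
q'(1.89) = -0.10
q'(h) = 1.49*(-2.1*h - 1.97)/(1.05*h^2 + 1.97*h + 1.94)^2 = (-3.129*h - 2.9353)/(1.05*h^2 + 1.97*h + 1.94)^2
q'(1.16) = -0.21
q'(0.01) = -0.77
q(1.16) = 0.26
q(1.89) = 0.16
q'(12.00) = -0.00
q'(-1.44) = 0.96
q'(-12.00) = 0.00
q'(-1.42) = 0.95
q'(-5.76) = 0.02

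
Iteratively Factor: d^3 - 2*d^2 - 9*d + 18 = (d - 3)*(d^2 + d - 6) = (d - 3)*(d + 3)*(d - 2)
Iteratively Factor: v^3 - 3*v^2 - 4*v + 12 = (v - 2)*(v^2 - v - 6) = (v - 2)*(v + 2)*(v - 3)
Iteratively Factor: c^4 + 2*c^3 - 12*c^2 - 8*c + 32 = (c + 4)*(c^3 - 2*c^2 - 4*c + 8) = (c - 2)*(c + 4)*(c^2 - 4) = (c - 2)*(c + 2)*(c + 4)*(c - 2)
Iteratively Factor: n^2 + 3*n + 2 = (n + 2)*(n + 1)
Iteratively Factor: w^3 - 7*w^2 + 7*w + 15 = (w + 1)*(w^2 - 8*w + 15) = (w - 5)*(w + 1)*(w - 3)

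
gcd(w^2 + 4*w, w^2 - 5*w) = w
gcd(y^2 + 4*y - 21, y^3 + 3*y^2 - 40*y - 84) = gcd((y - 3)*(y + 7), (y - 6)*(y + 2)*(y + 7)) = y + 7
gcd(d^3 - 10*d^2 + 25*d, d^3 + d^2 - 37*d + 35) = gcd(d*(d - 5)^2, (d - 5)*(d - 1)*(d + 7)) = d - 5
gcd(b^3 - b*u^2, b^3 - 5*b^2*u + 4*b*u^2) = -b^2 + b*u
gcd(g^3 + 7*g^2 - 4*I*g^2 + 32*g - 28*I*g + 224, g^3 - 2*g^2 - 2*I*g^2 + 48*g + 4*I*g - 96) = g - 8*I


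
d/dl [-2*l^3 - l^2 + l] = -6*l^2 - 2*l + 1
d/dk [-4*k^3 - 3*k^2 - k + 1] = -12*k^2 - 6*k - 1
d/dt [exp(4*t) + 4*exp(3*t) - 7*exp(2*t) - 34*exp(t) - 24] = (4*exp(3*t) + 12*exp(2*t) - 14*exp(t) - 34)*exp(t)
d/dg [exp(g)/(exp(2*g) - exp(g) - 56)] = (-(2*exp(g) - 1)*exp(g) + exp(2*g) - exp(g) - 56)*exp(g)/(-exp(2*g) + exp(g) + 56)^2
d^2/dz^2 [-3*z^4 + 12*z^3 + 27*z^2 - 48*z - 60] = -36*z^2 + 72*z + 54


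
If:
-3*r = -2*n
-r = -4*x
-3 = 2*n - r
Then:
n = -9/4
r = -3/2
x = -3/8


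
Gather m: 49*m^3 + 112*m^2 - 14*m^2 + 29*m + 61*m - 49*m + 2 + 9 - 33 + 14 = 49*m^3 + 98*m^2 + 41*m - 8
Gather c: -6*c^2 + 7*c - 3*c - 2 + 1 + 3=-6*c^2 + 4*c + 2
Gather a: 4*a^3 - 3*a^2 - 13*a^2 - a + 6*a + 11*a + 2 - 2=4*a^3 - 16*a^2 + 16*a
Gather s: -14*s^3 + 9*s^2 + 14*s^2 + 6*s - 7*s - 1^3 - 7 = -14*s^3 + 23*s^2 - s - 8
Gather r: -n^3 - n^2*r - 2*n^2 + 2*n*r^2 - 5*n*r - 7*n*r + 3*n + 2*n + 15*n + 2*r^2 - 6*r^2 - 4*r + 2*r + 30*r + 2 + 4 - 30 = -n^3 - 2*n^2 + 20*n + r^2*(2*n - 4) + r*(-n^2 - 12*n + 28) - 24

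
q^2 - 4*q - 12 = (q - 6)*(q + 2)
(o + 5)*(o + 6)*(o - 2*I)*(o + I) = o^4 + 11*o^3 - I*o^3 + 32*o^2 - 11*I*o^2 + 22*o - 30*I*o + 60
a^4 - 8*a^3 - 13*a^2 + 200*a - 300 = (a - 6)*(a - 5)*(a - 2)*(a + 5)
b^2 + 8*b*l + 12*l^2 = (b + 2*l)*(b + 6*l)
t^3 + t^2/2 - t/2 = t*(t - 1/2)*(t + 1)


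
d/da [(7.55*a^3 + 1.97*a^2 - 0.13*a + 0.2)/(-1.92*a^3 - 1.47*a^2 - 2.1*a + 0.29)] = (7.105427357601e-15*a^5 - 7.3161*a^4 - 32.2092*a^3 + 3.3924*a^2 + 1.7306*a + 0.3823)/(3.6864*a^6 + 5.6448*a^5 + 10.2249*a^4 + 5.0604*a^3 + 3.5574*a^2 - 1.218*a + 0.0841)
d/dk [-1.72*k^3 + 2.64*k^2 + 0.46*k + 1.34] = -5.16*k^2 + 5.28*k + 0.46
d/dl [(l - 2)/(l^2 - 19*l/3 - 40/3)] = 9*(-l^2 + 4*l - 26)/(9*l^4 - 114*l^3 + 121*l^2 + 1520*l + 1600)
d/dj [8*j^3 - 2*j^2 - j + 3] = 24*j^2 - 4*j - 1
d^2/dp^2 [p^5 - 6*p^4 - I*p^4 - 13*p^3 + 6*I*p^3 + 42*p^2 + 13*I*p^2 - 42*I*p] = 20*p^3 + p^2*(-72 - 12*I) + p*(-78 + 36*I) + 84 + 26*I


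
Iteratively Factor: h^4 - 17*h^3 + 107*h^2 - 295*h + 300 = (h - 3)*(h^3 - 14*h^2 + 65*h - 100) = (h - 5)*(h - 3)*(h^2 - 9*h + 20) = (h - 5)^2*(h - 3)*(h - 4)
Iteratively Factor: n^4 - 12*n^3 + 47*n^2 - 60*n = (n - 3)*(n^3 - 9*n^2 + 20*n) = n*(n - 3)*(n^2 - 9*n + 20) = n*(n - 4)*(n - 3)*(n - 5)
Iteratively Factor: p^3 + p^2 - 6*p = (p + 3)*(p^2 - 2*p) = (p - 2)*(p + 3)*(p)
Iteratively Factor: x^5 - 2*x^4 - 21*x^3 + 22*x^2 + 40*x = (x + 4)*(x^4 - 6*x^3 + 3*x^2 + 10*x) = (x - 5)*(x + 4)*(x^3 - x^2 - 2*x) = (x - 5)*(x + 1)*(x + 4)*(x^2 - 2*x) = (x - 5)*(x - 2)*(x + 1)*(x + 4)*(x)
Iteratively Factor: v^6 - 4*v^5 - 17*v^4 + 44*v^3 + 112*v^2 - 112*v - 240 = (v - 2)*(v^5 - 2*v^4 - 21*v^3 + 2*v^2 + 116*v + 120) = (v - 2)*(v + 2)*(v^4 - 4*v^3 - 13*v^2 + 28*v + 60) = (v - 5)*(v - 2)*(v + 2)*(v^3 + v^2 - 8*v - 12) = (v - 5)*(v - 3)*(v - 2)*(v + 2)*(v^2 + 4*v + 4) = (v - 5)*(v - 3)*(v - 2)*(v + 2)^2*(v + 2)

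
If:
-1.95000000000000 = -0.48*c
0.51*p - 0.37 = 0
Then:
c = 4.06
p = 0.73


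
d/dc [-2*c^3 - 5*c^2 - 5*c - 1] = -6*c^2 - 10*c - 5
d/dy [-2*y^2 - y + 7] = -4*y - 1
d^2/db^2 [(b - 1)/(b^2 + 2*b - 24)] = 2*(4*(b - 1)*(b + 1)^2 - (3*b + 1)*(b^2 + 2*b - 24))/(b^2 + 2*b - 24)^3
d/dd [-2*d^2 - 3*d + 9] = -4*d - 3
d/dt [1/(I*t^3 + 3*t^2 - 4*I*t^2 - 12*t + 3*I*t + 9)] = (-3*I*t^2 - 6*t + 8*I*t + 12 - 3*I)/(I*t^3 + 3*t^2 - 4*I*t^2 - 12*t + 3*I*t + 9)^2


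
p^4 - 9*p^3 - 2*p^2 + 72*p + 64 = (p - 8)*(p - 4)*(p + 1)*(p + 2)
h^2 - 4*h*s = h*(h - 4*s)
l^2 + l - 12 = (l - 3)*(l + 4)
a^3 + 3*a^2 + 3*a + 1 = (a + 1)^3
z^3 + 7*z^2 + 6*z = z*(z + 1)*(z + 6)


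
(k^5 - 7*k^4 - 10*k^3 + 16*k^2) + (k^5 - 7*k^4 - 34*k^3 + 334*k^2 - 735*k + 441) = 2*k^5 - 14*k^4 - 44*k^3 + 350*k^2 - 735*k + 441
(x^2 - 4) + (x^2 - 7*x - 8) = 2*x^2 - 7*x - 12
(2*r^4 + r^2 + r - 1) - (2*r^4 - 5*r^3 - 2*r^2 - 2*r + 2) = 5*r^3 + 3*r^2 + 3*r - 3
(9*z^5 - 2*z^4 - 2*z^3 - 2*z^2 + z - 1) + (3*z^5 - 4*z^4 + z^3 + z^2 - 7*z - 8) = 12*z^5 - 6*z^4 - z^3 - z^2 - 6*z - 9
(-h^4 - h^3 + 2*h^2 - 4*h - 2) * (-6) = 6*h^4 + 6*h^3 - 12*h^2 + 24*h + 12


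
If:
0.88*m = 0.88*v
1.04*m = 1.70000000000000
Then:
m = 1.63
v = 1.63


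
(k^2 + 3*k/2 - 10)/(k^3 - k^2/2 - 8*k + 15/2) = (k + 4)/(k^2 + 2*k - 3)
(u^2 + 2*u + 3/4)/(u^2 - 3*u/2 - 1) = (u + 3/2)/(u - 2)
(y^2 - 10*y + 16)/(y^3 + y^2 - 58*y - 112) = (y - 2)/(y^2 + 9*y + 14)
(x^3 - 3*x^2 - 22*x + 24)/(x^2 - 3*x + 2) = (x^2 - 2*x - 24)/(x - 2)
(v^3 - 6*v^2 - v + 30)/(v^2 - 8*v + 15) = v + 2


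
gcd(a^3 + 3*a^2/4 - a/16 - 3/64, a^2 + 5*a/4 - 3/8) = a - 1/4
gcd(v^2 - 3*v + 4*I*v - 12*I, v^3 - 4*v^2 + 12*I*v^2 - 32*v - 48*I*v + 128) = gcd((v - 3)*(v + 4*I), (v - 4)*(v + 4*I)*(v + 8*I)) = v + 4*I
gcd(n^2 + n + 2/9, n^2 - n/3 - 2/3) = n + 2/3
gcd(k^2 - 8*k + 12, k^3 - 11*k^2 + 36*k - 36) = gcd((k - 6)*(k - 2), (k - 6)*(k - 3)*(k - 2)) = k^2 - 8*k + 12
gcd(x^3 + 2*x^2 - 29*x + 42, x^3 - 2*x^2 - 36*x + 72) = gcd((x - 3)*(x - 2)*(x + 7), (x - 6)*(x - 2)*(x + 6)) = x - 2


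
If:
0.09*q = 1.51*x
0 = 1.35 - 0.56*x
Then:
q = 40.45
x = 2.41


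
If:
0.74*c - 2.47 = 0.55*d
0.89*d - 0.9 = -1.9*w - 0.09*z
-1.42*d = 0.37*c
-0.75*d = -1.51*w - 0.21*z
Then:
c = 2.80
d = -0.73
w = 1.42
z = -12.83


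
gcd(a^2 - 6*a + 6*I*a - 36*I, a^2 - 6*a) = a - 6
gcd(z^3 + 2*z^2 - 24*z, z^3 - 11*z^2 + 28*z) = z^2 - 4*z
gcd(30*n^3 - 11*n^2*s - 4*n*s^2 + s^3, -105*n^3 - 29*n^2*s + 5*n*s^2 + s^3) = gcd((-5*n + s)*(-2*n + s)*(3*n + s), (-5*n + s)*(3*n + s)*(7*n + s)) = -15*n^2 - 2*n*s + s^2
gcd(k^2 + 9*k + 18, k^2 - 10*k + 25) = 1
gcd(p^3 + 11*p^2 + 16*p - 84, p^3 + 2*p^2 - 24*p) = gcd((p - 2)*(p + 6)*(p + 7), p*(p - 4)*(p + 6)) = p + 6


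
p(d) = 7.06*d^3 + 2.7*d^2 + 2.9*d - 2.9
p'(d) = 21.18*d^2 + 5.4*d + 2.9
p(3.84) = 447.81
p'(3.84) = 335.95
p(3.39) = 313.00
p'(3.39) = 264.61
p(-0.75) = -6.53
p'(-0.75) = 10.76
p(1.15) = 14.74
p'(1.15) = 37.12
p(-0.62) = -5.34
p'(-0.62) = 7.69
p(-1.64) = -31.54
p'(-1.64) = 51.01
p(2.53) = 136.05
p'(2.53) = 152.13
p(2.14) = 84.86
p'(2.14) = 111.45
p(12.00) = 12620.38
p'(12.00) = 3117.62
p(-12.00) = -11848.58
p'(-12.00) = 2988.02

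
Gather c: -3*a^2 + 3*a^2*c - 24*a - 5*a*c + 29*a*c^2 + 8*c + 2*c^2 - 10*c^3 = -3*a^2 - 24*a - 10*c^3 + c^2*(29*a + 2) + c*(3*a^2 - 5*a + 8)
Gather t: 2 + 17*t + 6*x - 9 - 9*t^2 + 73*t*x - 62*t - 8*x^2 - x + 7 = -9*t^2 + t*(73*x - 45) - 8*x^2 + 5*x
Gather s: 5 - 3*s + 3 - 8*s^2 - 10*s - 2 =-8*s^2 - 13*s + 6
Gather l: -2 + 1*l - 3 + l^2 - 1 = l^2 + l - 6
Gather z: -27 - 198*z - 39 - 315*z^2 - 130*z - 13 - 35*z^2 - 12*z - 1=-350*z^2 - 340*z - 80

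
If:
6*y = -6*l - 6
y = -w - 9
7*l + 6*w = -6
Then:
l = 42/13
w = -62/13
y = -55/13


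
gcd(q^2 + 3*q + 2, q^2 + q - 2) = q + 2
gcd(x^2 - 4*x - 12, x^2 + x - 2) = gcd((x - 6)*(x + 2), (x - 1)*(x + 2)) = x + 2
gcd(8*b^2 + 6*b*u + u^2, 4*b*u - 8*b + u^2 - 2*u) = 4*b + u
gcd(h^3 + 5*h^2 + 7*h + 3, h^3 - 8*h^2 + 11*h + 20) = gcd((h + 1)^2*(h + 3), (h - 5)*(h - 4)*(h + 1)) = h + 1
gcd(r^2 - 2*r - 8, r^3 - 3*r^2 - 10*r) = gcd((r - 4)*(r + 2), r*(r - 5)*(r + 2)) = r + 2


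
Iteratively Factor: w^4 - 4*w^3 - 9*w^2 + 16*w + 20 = (w + 1)*(w^3 - 5*w^2 - 4*w + 20) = (w + 1)*(w + 2)*(w^2 - 7*w + 10) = (w - 2)*(w + 1)*(w + 2)*(w - 5)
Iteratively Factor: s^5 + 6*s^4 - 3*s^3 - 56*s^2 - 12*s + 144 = (s - 2)*(s^4 + 8*s^3 + 13*s^2 - 30*s - 72) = (s - 2)*(s + 3)*(s^3 + 5*s^2 - 2*s - 24) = (s - 2)*(s + 3)^2*(s^2 + 2*s - 8) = (s - 2)^2*(s + 3)^2*(s + 4)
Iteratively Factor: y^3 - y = (y)*(y^2 - 1) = y*(y + 1)*(y - 1)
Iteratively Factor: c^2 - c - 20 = (c - 5)*(c + 4)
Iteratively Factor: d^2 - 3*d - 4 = (d + 1)*(d - 4)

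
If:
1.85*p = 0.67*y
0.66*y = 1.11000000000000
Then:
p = 0.61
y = 1.68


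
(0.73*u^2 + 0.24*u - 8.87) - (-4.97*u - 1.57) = 0.73*u^2 + 5.21*u - 7.3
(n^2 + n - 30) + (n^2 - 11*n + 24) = 2*n^2 - 10*n - 6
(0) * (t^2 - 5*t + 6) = 0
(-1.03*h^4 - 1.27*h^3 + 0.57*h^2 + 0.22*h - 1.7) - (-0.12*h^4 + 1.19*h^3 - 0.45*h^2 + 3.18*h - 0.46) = -0.91*h^4 - 2.46*h^3 + 1.02*h^2 - 2.96*h - 1.24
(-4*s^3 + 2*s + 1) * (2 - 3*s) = 12*s^4 - 8*s^3 - 6*s^2 + s + 2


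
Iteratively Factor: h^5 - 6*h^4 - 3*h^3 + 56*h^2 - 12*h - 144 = (h - 3)*(h^4 - 3*h^3 - 12*h^2 + 20*h + 48) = (h - 4)*(h - 3)*(h^3 + h^2 - 8*h - 12) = (h - 4)*(h - 3)^2*(h^2 + 4*h + 4) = (h - 4)*(h - 3)^2*(h + 2)*(h + 2)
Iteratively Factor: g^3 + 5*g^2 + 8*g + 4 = (g + 2)*(g^2 + 3*g + 2) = (g + 2)^2*(g + 1)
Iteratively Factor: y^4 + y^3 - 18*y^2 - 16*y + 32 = (y - 1)*(y^3 + 2*y^2 - 16*y - 32) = (y - 1)*(y + 4)*(y^2 - 2*y - 8) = (y - 4)*(y - 1)*(y + 4)*(y + 2)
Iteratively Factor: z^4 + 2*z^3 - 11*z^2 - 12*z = (z)*(z^3 + 2*z^2 - 11*z - 12) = z*(z - 3)*(z^2 + 5*z + 4) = z*(z - 3)*(z + 1)*(z + 4)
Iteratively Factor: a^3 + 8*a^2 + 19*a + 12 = (a + 3)*(a^2 + 5*a + 4) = (a + 3)*(a + 4)*(a + 1)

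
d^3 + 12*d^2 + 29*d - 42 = (d - 1)*(d + 6)*(d + 7)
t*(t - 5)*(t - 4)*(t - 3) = t^4 - 12*t^3 + 47*t^2 - 60*t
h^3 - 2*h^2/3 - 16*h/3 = h*(h - 8/3)*(h + 2)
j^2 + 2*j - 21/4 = (j - 3/2)*(j + 7/2)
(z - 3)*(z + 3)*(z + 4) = z^3 + 4*z^2 - 9*z - 36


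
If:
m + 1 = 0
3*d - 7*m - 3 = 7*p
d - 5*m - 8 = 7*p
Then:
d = -7/2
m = -1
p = -13/14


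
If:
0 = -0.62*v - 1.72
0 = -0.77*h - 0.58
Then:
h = -0.75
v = -2.77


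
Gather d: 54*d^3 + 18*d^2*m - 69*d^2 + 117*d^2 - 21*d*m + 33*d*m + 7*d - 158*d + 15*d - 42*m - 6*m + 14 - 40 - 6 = 54*d^3 + d^2*(18*m + 48) + d*(12*m - 136) - 48*m - 32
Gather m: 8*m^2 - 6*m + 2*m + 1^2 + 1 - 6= 8*m^2 - 4*m - 4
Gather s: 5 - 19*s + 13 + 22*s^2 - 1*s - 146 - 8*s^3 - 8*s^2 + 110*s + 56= -8*s^3 + 14*s^2 + 90*s - 72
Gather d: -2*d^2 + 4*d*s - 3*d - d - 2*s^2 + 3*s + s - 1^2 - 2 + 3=-2*d^2 + d*(4*s - 4) - 2*s^2 + 4*s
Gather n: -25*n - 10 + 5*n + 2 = -20*n - 8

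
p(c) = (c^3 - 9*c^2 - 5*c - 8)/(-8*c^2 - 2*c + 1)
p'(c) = (16*c + 2)*(c^3 - 9*c^2 - 5*c - 8)/(-8*c^2 - 2*c + 1)^2 + (3*c^2 - 18*c - 5)/(-8*c^2 - 2*c + 1) = (-8*c^4 - 4*c^3 - 19*c^2 - 146*c - 21)/(64*c^4 + 32*c^3 - 12*c^2 - 4*c + 1)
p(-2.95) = 1.55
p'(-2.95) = -0.07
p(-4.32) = 1.68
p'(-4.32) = -0.11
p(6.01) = 0.49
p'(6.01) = -0.14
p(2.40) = 1.16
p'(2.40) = -0.32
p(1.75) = 1.44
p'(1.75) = -0.59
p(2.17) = 1.24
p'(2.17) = -0.38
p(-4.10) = 1.66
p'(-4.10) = -0.11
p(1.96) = 1.33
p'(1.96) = -0.47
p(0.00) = -8.00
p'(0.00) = -21.00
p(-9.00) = 2.26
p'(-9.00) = -0.13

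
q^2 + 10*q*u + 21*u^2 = (q + 3*u)*(q + 7*u)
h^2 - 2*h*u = h*(h - 2*u)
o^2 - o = o*(o - 1)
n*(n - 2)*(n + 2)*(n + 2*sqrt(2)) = n^4 + 2*sqrt(2)*n^3 - 4*n^2 - 8*sqrt(2)*n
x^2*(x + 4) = x^3 + 4*x^2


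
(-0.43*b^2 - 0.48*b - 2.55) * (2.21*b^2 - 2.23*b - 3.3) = -0.9503*b^4 - 0.1019*b^3 - 3.1461*b^2 + 7.2705*b + 8.415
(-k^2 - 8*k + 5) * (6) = -6*k^2 - 48*k + 30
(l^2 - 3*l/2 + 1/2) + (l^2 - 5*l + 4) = 2*l^2 - 13*l/2 + 9/2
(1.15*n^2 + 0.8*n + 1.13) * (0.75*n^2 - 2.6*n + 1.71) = 0.8625*n^4 - 2.39*n^3 + 0.734*n^2 - 1.57*n + 1.9323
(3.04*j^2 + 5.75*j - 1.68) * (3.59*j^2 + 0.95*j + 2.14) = 10.9136*j^4 + 23.5305*j^3 + 5.9369*j^2 + 10.709*j - 3.5952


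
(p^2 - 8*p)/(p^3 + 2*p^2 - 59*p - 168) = p/(p^2 + 10*p + 21)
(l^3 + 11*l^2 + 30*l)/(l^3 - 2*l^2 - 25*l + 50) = l*(l + 6)/(l^2 - 7*l + 10)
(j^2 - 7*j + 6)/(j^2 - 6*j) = (j - 1)/j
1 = 1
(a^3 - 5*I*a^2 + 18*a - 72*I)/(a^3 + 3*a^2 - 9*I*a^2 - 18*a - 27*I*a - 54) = (a + 4*I)/(a + 3)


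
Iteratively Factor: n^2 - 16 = (n - 4)*(n + 4)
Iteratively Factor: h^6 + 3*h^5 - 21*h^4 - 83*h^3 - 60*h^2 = (h)*(h^5 + 3*h^4 - 21*h^3 - 83*h^2 - 60*h) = h*(h + 1)*(h^4 + 2*h^3 - 23*h^2 - 60*h) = h^2*(h + 1)*(h^3 + 2*h^2 - 23*h - 60) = h^2*(h + 1)*(h + 4)*(h^2 - 2*h - 15) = h^2*(h + 1)*(h + 3)*(h + 4)*(h - 5)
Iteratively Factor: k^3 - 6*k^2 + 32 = (k + 2)*(k^2 - 8*k + 16) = (k - 4)*(k + 2)*(k - 4)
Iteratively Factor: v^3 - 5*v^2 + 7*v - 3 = (v - 3)*(v^2 - 2*v + 1) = (v - 3)*(v - 1)*(v - 1)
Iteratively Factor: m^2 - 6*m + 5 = (m - 5)*(m - 1)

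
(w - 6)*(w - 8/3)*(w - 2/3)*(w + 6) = w^4 - 10*w^3/3 - 308*w^2/9 + 120*w - 64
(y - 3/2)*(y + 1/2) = y^2 - y - 3/4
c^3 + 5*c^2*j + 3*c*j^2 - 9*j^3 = (c - j)*(c + 3*j)^2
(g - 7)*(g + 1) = g^2 - 6*g - 7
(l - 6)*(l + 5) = l^2 - l - 30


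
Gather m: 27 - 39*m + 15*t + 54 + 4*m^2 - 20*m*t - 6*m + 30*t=4*m^2 + m*(-20*t - 45) + 45*t + 81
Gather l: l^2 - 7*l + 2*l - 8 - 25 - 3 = l^2 - 5*l - 36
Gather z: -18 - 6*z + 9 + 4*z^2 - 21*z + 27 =4*z^2 - 27*z + 18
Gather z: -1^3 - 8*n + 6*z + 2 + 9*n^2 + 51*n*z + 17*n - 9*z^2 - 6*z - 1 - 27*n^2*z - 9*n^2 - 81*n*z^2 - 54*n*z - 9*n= z^2*(-81*n - 9) + z*(-27*n^2 - 3*n)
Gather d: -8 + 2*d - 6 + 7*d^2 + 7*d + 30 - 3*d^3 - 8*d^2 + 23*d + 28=-3*d^3 - d^2 + 32*d + 44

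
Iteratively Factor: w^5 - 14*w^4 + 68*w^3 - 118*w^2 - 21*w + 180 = (w - 5)*(w^4 - 9*w^3 + 23*w^2 - 3*w - 36) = (w - 5)*(w - 4)*(w^3 - 5*w^2 + 3*w + 9) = (w - 5)*(w - 4)*(w - 3)*(w^2 - 2*w - 3) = (w - 5)*(w - 4)*(w - 3)*(w + 1)*(w - 3)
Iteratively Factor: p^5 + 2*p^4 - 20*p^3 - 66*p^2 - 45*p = (p + 1)*(p^4 + p^3 - 21*p^2 - 45*p) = p*(p + 1)*(p^3 + p^2 - 21*p - 45) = p*(p - 5)*(p + 1)*(p^2 + 6*p + 9) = p*(p - 5)*(p + 1)*(p + 3)*(p + 3)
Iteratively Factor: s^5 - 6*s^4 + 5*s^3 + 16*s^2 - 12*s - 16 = (s - 2)*(s^4 - 4*s^3 - 3*s^2 + 10*s + 8) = (s - 2)*(s + 1)*(s^3 - 5*s^2 + 2*s + 8) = (s - 2)^2*(s + 1)*(s^2 - 3*s - 4) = (s - 4)*(s - 2)^2*(s + 1)*(s + 1)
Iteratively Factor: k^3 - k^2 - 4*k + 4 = (k + 2)*(k^2 - 3*k + 2) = (k - 2)*(k + 2)*(k - 1)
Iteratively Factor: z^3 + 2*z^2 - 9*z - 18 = (z + 3)*(z^2 - z - 6) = (z - 3)*(z + 3)*(z + 2)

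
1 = 1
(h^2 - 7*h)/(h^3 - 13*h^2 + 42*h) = 1/(h - 6)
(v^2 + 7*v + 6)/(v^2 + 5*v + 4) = (v + 6)/(v + 4)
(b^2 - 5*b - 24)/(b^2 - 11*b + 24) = (b + 3)/(b - 3)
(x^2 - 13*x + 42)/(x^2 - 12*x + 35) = (x - 6)/(x - 5)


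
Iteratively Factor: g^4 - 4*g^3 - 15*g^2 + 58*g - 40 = (g - 1)*(g^3 - 3*g^2 - 18*g + 40) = (g - 5)*(g - 1)*(g^2 + 2*g - 8) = (g - 5)*(g - 2)*(g - 1)*(g + 4)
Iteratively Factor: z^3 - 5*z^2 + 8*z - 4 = (z - 2)*(z^2 - 3*z + 2) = (z - 2)*(z - 1)*(z - 2)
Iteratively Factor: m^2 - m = (m)*(m - 1)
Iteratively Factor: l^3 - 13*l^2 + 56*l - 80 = (l - 4)*(l^2 - 9*l + 20) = (l - 5)*(l - 4)*(l - 4)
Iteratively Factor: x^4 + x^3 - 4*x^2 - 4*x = (x - 2)*(x^3 + 3*x^2 + 2*x) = (x - 2)*(x + 2)*(x^2 + x) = (x - 2)*(x + 1)*(x + 2)*(x)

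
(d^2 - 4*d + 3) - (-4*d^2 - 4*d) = 5*d^2 + 3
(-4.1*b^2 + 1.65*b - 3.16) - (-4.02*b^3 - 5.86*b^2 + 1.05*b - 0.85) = 4.02*b^3 + 1.76*b^2 + 0.6*b - 2.31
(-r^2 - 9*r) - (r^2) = -2*r^2 - 9*r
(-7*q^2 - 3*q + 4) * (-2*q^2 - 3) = 14*q^4 + 6*q^3 + 13*q^2 + 9*q - 12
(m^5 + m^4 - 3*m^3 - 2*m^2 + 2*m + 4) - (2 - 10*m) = m^5 + m^4 - 3*m^3 - 2*m^2 + 12*m + 2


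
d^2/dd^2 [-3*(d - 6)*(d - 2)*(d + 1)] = 42 - 18*d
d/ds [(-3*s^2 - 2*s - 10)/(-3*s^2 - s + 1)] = 3*(-s^2 - 22*s - 4)/(9*s^4 + 6*s^3 - 5*s^2 - 2*s + 1)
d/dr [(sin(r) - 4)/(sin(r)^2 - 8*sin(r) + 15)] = (8*sin(r) + cos(r)^2 - 18)*cos(r)/(sin(r)^2 - 8*sin(r) + 15)^2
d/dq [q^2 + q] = 2*q + 1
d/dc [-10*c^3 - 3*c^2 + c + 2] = -30*c^2 - 6*c + 1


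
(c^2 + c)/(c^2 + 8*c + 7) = c/(c + 7)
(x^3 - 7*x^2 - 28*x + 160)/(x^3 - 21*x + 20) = (x - 8)/(x - 1)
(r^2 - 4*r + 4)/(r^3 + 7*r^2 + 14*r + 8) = (r^2 - 4*r + 4)/(r^3 + 7*r^2 + 14*r + 8)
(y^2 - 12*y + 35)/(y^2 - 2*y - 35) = (y - 5)/(y + 5)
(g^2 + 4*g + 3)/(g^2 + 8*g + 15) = (g + 1)/(g + 5)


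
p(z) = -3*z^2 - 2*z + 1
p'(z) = -6*z - 2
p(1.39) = -7.58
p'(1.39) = -10.34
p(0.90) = -3.23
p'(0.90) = -7.40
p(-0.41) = 1.32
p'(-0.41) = 0.46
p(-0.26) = 1.32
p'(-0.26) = -0.44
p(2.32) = -19.79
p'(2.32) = -15.92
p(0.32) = 0.05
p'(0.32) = -3.92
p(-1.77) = -4.86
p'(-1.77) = 8.62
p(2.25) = -18.69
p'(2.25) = -15.50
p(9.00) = -260.00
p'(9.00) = -56.00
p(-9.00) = -224.00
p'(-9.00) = 52.00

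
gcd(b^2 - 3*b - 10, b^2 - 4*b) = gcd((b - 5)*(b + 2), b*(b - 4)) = 1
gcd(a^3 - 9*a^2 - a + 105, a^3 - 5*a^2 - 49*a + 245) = a^2 - 12*a + 35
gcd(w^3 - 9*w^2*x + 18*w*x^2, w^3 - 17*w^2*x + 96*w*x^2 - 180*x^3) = -w + 6*x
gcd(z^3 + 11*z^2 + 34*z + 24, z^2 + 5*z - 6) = z + 6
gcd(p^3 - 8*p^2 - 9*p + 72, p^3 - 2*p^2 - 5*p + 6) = p - 3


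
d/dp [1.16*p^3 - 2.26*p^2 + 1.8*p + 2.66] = 3.48*p^2 - 4.52*p + 1.8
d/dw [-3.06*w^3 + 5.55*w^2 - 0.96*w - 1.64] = -9.18*w^2 + 11.1*w - 0.96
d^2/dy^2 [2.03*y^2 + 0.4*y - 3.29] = 4.06000000000000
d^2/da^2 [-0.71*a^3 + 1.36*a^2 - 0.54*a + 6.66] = 2.72 - 4.26*a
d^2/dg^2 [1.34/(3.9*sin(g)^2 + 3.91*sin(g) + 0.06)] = (-81.5256*sin(g)^4 - 61.30098*sin(g)^3 + 103.056586*sin(g)^2 + 122.916324*sin(g) + 40.344988)/(3.9*sin(g)^2 + 3.91*sin(g) + 0.06)^3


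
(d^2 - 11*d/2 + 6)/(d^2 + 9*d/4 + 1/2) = 2*(2*d^2 - 11*d + 12)/(4*d^2 + 9*d + 2)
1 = 1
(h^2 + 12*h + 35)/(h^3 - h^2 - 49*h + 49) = (h + 5)/(h^2 - 8*h + 7)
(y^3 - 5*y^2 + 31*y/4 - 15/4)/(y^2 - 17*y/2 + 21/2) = (2*y^2 - 7*y + 5)/(2*(y - 7))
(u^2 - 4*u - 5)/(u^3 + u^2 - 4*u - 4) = (u - 5)/(u^2 - 4)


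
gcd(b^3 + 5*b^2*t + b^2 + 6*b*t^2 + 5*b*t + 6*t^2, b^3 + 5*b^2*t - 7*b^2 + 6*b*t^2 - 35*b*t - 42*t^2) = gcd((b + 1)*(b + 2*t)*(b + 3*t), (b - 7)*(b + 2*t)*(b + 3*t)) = b^2 + 5*b*t + 6*t^2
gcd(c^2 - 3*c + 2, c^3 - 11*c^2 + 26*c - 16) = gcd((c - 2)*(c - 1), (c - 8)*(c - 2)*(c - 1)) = c^2 - 3*c + 2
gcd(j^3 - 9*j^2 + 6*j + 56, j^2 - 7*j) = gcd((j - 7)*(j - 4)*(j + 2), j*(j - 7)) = j - 7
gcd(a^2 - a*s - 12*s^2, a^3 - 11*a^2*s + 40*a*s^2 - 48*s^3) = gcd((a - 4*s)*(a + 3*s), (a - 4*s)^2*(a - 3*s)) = -a + 4*s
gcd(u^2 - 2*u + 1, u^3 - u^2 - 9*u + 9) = u - 1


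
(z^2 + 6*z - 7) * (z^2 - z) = z^4 + 5*z^3 - 13*z^2 + 7*z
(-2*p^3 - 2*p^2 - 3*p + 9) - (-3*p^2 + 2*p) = -2*p^3 + p^2 - 5*p + 9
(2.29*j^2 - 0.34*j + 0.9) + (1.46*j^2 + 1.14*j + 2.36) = 3.75*j^2 + 0.8*j + 3.26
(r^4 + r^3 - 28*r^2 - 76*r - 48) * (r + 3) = r^5 + 4*r^4 - 25*r^3 - 160*r^2 - 276*r - 144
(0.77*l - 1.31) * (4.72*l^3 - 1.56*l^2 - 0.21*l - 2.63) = 3.6344*l^4 - 7.3844*l^3 + 1.8819*l^2 - 1.75*l + 3.4453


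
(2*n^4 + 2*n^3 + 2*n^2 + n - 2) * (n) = 2*n^5 + 2*n^4 + 2*n^3 + n^2 - 2*n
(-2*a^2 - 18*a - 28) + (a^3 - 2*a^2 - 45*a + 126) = a^3 - 4*a^2 - 63*a + 98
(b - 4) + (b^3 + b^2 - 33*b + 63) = b^3 + b^2 - 32*b + 59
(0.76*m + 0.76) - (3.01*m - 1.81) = 2.57 - 2.25*m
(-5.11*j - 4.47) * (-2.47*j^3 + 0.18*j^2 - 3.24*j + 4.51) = 12.6217*j^4 + 10.1211*j^3 + 15.7518*j^2 - 8.5633*j - 20.1597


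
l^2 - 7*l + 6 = (l - 6)*(l - 1)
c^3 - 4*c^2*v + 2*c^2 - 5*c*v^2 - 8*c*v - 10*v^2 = (c + 2)*(c - 5*v)*(c + v)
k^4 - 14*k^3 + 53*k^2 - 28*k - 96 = (k - 8)*(k - 4)*(k - 3)*(k + 1)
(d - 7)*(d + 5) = d^2 - 2*d - 35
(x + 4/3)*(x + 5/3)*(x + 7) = x^3 + 10*x^2 + 209*x/9 + 140/9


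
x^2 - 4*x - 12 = (x - 6)*(x + 2)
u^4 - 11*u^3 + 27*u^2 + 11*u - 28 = (u - 7)*(u - 4)*(u - 1)*(u + 1)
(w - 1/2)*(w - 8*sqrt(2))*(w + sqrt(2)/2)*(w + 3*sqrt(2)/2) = w^4 - 6*sqrt(2)*w^3 - w^3/2 - 61*w^2/2 + 3*sqrt(2)*w^2 - 12*sqrt(2)*w + 61*w/4 + 6*sqrt(2)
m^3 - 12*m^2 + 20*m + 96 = (m - 8)*(m - 6)*(m + 2)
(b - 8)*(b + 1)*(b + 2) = b^3 - 5*b^2 - 22*b - 16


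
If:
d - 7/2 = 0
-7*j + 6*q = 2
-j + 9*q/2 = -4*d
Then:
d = 7/2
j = -62/17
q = -200/51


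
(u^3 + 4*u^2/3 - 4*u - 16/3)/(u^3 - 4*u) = (u + 4/3)/u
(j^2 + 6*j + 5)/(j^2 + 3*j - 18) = (j^2 + 6*j + 5)/(j^2 + 3*j - 18)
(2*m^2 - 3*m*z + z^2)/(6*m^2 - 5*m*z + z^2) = (-m + z)/(-3*m + z)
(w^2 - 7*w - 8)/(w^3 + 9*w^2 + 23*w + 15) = (w - 8)/(w^2 + 8*w + 15)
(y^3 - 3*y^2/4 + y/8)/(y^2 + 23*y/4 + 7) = y*(8*y^2 - 6*y + 1)/(2*(4*y^2 + 23*y + 28))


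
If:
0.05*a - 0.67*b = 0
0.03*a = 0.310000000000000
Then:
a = 10.33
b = 0.77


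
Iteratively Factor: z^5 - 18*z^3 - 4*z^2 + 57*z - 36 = (z - 4)*(z^4 + 4*z^3 - 2*z^2 - 12*z + 9) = (z - 4)*(z + 3)*(z^3 + z^2 - 5*z + 3) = (z - 4)*(z - 1)*(z + 3)*(z^2 + 2*z - 3) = (z - 4)*(z - 1)*(z + 3)^2*(z - 1)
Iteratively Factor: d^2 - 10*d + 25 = (d - 5)*(d - 5)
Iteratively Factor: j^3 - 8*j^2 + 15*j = (j - 3)*(j^2 - 5*j) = j*(j - 3)*(j - 5)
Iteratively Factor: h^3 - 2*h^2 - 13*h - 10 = (h + 2)*(h^2 - 4*h - 5) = (h + 1)*(h + 2)*(h - 5)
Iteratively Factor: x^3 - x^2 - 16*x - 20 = (x - 5)*(x^2 + 4*x + 4) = (x - 5)*(x + 2)*(x + 2)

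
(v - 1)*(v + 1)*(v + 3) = v^3 + 3*v^2 - v - 3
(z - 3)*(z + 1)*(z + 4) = z^3 + 2*z^2 - 11*z - 12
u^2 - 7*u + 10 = (u - 5)*(u - 2)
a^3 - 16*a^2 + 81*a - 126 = (a - 7)*(a - 6)*(a - 3)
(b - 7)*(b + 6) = b^2 - b - 42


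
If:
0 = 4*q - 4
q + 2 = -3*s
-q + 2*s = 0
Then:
No Solution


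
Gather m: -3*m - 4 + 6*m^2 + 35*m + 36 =6*m^2 + 32*m + 32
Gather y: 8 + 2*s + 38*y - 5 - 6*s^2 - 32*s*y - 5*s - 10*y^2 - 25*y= -6*s^2 - 3*s - 10*y^2 + y*(13 - 32*s) + 3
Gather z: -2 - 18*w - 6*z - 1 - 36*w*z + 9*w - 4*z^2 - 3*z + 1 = -9*w - 4*z^2 + z*(-36*w - 9) - 2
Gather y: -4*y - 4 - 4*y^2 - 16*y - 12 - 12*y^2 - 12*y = -16*y^2 - 32*y - 16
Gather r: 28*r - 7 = 28*r - 7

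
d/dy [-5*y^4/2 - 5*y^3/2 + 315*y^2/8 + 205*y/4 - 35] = -10*y^3 - 15*y^2/2 + 315*y/4 + 205/4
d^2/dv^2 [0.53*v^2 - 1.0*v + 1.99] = 1.06000000000000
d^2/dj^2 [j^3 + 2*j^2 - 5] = 6*j + 4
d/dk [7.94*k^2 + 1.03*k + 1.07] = 15.88*k + 1.03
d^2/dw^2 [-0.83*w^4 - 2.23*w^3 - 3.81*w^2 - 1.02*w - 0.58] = -9.96*w^2 - 13.38*w - 7.62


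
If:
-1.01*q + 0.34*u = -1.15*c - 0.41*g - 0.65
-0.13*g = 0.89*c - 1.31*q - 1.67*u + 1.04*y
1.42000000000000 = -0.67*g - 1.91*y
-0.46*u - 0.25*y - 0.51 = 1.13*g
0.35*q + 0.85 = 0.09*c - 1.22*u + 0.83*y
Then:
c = 8.27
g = 1.27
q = 9.37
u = -3.58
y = -1.19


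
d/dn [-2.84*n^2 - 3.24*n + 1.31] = -5.68*n - 3.24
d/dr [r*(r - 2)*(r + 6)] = 3*r^2 + 8*r - 12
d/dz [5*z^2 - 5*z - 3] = 10*z - 5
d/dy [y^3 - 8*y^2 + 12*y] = 3*y^2 - 16*y + 12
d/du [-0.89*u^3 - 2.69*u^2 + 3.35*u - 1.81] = -2.67*u^2 - 5.38*u + 3.35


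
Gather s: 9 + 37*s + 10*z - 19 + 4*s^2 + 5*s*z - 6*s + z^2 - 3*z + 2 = 4*s^2 + s*(5*z + 31) + z^2 + 7*z - 8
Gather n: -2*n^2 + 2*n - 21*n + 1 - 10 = -2*n^2 - 19*n - 9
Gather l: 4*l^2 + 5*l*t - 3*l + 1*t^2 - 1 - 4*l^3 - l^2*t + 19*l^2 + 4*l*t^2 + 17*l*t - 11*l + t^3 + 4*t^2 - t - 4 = -4*l^3 + l^2*(23 - t) + l*(4*t^2 + 22*t - 14) + t^3 + 5*t^2 - t - 5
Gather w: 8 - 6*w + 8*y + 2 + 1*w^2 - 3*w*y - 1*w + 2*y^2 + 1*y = w^2 + w*(-3*y - 7) + 2*y^2 + 9*y + 10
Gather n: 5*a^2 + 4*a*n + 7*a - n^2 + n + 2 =5*a^2 + 7*a - n^2 + n*(4*a + 1) + 2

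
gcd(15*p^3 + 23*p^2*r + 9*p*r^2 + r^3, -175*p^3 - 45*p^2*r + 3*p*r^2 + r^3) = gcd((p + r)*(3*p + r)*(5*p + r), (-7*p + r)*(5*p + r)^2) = 5*p + r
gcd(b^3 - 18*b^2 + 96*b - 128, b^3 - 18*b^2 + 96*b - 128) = b^3 - 18*b^2 + 96*b - 128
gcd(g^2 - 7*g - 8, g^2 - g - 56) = g - 8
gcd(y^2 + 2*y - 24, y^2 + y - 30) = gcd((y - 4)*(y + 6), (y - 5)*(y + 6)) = y + 6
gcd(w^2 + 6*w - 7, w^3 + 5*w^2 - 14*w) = w + 7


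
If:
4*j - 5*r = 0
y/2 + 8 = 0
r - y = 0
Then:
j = -20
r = -16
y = -16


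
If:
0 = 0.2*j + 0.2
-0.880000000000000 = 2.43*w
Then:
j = -1.00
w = -0.36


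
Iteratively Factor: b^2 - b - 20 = (b - 5)*(b + 4)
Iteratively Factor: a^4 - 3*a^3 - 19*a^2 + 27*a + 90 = (a + 3)*(a^3 - 6*a^2 - a + 30) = (a + 2)*(a + 3)*(a^2 - 8*a + 15) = (a - 3)*(a + 2)*(a + 3)*(a - 5)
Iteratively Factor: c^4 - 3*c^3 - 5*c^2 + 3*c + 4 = (c + 1)*(c^3 - 4*c^2 - c + 4) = (c + 1)^2*(c^2 - 5*c + 4) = (c - 1)*(c + 1)^2*(c - 4)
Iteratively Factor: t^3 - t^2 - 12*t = (t)*(t^2 - t - 12) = t*(t + 3)*(t - 4)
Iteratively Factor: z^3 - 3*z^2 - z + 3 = (z - 1)*(z^2 - 2*z - 3) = (z - 1)*(z + 1)*(z - 3)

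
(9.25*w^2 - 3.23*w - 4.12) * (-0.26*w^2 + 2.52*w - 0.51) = -2.405*w^4 + 24.1498*w^3 - 11.7859*w^2 - 8.7351*w + 2.1012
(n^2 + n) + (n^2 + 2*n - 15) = 2*n^2 + 3*n - 15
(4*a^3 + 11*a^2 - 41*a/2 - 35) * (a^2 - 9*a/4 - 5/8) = 4*a^5 + 2*a^4 - 191*a^3/4 + 17*a^2/4 + 1465*a/16 + 175/8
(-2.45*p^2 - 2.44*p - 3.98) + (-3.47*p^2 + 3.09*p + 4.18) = -5.92*p^2 + 0.65*p + 0.2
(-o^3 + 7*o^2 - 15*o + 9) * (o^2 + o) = -o^5 + 6*o^4 - 8*o^3 - 6*o^2 + 9*o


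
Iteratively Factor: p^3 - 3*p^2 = (p)*(p^2 - 3*p) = p^2*(p - 3)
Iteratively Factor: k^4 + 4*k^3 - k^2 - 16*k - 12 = (k + 2)*(k^3 + 2*k^2 - 5*k - 6) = (k + 1)*(k + 2)*(k^2 + k - 6) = (k + 1)*(k + 2)*(k + 3)*(k - 2)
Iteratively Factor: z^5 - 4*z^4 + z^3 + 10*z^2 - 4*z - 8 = (z - 2)*(z^4 - 2*z^3 - 3*z^2 + 4*z + 4) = (z - 2)^2*(z^3 - 3*z - 2) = (z - 2)^3*(z^2 + 2*z + 1) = (z - 2)^3*(z + 1)*(z + 1)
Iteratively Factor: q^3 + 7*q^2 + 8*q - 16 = (q + 4)*(q^2 + 3*q - 4) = (q + 4)^2*(q - 1)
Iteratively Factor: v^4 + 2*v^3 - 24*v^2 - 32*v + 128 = (v - 4)*(v^3 + 6*v^2 - 32) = (v - 4)*(v + 4)*(v^2 + 2*v - 8) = (v - 4)*(v - 2)*(v + 4)*(v + 4)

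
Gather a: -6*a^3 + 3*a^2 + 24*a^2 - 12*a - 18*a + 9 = -6*a^3 + 27*a^2 - 30*a + 9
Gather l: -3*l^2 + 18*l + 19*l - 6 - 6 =-3*l^2 + 37*l - 12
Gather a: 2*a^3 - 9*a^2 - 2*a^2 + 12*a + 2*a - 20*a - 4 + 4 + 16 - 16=2*a^3 - 11*a^2 - 6*a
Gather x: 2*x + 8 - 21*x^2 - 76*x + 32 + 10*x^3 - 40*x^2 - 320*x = 10*x^3 - 61*x^2 - 394*x + 40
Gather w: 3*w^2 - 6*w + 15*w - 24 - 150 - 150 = 3*w^2 + 9*w - 324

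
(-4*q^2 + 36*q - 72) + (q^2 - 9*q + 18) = -3*q^2 + 27*q - 54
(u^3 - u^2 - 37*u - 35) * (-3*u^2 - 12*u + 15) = -3*u^5 - 9*u^4 + 138*u^3 + 534*u^2 - 135*u - 525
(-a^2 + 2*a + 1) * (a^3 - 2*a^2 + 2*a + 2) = -a^5 + 4*a^4 - 5*a^3 + 6*a + 2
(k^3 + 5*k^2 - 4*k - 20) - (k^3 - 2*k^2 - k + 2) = 7*k^2 - 3*k - 22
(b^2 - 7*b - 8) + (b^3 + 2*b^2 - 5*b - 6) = b^3 + 3*b^2 - 12*b - 14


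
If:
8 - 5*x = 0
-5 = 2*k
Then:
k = -5/2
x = 8/5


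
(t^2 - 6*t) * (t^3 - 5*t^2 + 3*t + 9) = t^5 - 11*t^4 + 33*t^3 - 9*t^2 - 54*t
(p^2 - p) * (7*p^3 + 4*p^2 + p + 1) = 7*p^5 - 3*p^4 - 3*p^3 - p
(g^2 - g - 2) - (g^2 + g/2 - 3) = 1 - 3*g/2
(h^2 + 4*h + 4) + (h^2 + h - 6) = 2*h^2 + 5*h - 2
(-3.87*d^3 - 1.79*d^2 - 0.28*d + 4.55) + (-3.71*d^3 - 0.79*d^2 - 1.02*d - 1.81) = -7.58*d^3 - 2.58*d^2 - 1.3*d + 2.74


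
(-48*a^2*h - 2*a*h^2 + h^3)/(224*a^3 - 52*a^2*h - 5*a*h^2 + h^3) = h*(-6*a - h)/(28*a^2 - 3*a*h - h^2)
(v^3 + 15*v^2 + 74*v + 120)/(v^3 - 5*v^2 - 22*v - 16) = (v^3 + 15*v^2 + 74*v + 120)/(v^3 - 5*v^2 - 22*v - 16)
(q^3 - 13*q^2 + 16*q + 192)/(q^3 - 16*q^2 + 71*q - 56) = (q^2 - 5*q - 24)/(q^2 - 8*q + 7)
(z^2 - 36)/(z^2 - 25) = (z^2 - 36)/(z^2 - 25)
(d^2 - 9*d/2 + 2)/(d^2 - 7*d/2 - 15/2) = (-2*d^2 + 9*d - 4)/(-2*d^2 + 7*d + 15)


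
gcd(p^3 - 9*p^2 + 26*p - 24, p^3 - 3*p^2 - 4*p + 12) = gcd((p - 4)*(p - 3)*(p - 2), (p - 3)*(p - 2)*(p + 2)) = p^2 - 5*p + 6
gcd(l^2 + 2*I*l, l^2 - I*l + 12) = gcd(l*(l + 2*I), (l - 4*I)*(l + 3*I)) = 1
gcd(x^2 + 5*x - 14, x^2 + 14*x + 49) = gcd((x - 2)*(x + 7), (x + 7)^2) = x + 7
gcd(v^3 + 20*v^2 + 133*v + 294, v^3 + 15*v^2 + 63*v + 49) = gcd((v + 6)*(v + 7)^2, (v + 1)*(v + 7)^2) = v^2 + 14*v + 49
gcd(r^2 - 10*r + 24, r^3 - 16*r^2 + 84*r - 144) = r^2 - 10*r + 24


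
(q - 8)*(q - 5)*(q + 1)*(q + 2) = q^4 - 10*q^3 + 3*q^2 + 94*q + 80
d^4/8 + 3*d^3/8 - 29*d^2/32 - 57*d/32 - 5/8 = (d/4 + 1)*(d/2 + 1/2)*(d - 5/2)*(d + 1/2)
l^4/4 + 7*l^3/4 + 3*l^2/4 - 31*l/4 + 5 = (l/4 + 1)*(l - 1)^2*(l + 5)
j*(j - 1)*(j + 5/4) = j^3 + j^2/4 - 5*j/4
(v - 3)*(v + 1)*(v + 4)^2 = v^4 + 6*v^3 - 3*v^2 - 56*v - 48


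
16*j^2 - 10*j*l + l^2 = (-8*j + l)*(-2*j + l)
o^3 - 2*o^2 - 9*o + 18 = (o - 3)*(o - 2)*(o + 3)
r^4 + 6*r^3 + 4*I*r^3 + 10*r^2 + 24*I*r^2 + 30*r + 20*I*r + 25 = (r + 5)*(r + 5*I)*(-I*r - I)*(I*r + 1)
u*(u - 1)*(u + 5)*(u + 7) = u^4 + 11*u^3 + 23*u^2 - 35*u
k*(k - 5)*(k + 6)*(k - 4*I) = k^4 + k^3 - 4*I*k^3 - 30*k^2 - 4*I*k^2 + 120*I*k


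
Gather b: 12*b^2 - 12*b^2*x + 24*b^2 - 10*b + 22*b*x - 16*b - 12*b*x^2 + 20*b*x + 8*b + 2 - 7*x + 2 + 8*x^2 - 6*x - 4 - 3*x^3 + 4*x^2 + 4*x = b^2*(36 - 12*x) + b*(-12*x^2 + 42*x - 18) - 3*x^3 + 12*x^2 - 9*x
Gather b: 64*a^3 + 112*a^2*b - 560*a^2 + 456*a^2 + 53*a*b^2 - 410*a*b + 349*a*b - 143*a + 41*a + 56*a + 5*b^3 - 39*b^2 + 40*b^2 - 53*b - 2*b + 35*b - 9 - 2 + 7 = 64*a^3 - 104*a^2 - 46*a + 5*b^3 + b^2*(53*a + 1) + b*(112*a^2 - 61*a - 20) - 4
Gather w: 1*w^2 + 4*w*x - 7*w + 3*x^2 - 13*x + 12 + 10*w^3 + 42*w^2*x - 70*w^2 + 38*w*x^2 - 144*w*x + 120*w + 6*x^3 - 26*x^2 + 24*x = 10*w^3 + w^2*(42*x - 69) + w*(38*x^2 - 140*x + 113) + 6*x^3 - 23*x^2 + 11*x + 12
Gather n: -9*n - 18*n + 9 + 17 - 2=24 - 27*n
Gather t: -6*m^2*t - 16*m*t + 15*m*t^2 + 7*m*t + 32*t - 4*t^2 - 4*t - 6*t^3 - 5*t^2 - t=-6*t^3 + t^2*(15*m - 9) + t*(-6*m^2 - 9*m + 27)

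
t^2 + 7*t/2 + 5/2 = (t + 1)*(t + 5/2)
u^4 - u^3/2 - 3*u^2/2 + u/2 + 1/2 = (u - 1)^2*(u + 1/2)*(u + 1)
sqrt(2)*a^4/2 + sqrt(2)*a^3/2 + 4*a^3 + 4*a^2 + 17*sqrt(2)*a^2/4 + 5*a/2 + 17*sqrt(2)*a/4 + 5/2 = (a + 1)*(a + sqrt(2)/2)*(a + 5*sqrt(2)/2)*(sqrt(2)*a/2 + 1)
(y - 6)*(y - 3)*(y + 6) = y^3 - 3*y^2 - 36*y + 108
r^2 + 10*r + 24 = (r + 4)*(r + 6)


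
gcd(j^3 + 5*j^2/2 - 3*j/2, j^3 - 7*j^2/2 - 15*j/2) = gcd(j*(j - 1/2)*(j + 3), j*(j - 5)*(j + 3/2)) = j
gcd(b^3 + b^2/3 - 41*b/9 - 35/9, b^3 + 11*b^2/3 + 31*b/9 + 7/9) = b + 1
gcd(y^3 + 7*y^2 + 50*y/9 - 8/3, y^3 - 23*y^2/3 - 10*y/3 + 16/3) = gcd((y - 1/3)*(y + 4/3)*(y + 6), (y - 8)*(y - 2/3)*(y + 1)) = 1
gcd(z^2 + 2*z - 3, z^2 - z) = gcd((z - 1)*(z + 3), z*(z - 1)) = z - 1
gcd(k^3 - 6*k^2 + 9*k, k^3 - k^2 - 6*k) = k^2 - 3*k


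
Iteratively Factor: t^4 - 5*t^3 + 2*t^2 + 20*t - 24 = (t + 2)*(t^3 - 7*t^2 + 16*t - 12) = (t - 2)*(t + 2)*(t^2 - 5*t + 6) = (t - 3)*(t - 2)*(t + 2)*(t - 2)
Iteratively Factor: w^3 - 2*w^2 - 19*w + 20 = (w + 4)*(w^2 - 6*w + 5) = (w - 5)*(w + 4)*(w - 1)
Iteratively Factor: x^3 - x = (x)*(x^2 - 1) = x*(x + 1)*(x - 1)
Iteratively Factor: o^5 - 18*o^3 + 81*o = (o + 3)*(o^4 - 3*o^3 - 9*o^2 + 27*o) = o*(o + 3)*(o^3 - 3*o^2 - 9*o + 27) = o*(o - 3)*(o + 3)*(o^2 - 9) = o*(o - 3)*(o + 3)^2*(o - 3)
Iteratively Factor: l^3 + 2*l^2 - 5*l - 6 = (l + 1)*(l^2 + l - 6) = (l + 1)*(l + 3)*(l - 2)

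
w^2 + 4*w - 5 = (w - 1)*(w + 5)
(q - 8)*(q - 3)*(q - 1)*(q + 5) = q^4 - 7*q^3 - 25*q^2 + 151*q - 120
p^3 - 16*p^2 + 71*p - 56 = (p - 8)*(p - 7)*(p - 1)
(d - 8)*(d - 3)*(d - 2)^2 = d^4 - 15*d^3 + 72*d^2 - 140*d + 96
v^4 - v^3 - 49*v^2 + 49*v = v*(v - 7)*(v - 1)*(v + 7)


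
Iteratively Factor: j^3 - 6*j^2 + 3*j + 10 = (j - 5)*(j^2 - j - 2) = (j - 5)*(j - 2)*(j + 1)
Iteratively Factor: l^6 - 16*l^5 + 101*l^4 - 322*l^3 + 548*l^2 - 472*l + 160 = (l - 2)*(l^5 - 14*l^4 + 73*l^3 - 176*l^2 + 196*l - 80) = (l - 2)^2*(l^4 - 12*l^3 + 49*l^2 - 78*l + 40) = (l - 5)*(l - 2)^2*(l^3 - 7*l^2 + 14*l - 8) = (l - 5)*(l - 2)^3*(l^2 - 5*l + 4) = (l - 5)*(l - 2)^3*(l - 1)*(l - 4)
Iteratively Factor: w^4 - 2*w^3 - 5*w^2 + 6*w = (w + 2)*(w^3 - 4*w^2 + 3*w) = (w - 1)*(w + 2)*(w^2 - 3*w) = w*(w - 1)*(w + 2)*(w - 3)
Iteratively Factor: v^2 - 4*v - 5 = (v + 1)*(v - 5)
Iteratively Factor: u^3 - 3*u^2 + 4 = (u - 2)*(u^2 - u - 2) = (u - 2)^2*(u + 1)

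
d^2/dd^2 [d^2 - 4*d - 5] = 2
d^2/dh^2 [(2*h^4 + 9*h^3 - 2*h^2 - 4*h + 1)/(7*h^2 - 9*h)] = 2*(98*h^6 - 378*h^5 + 486*h^4 + 407*h^3 + 147*h^2 - 189*h + 81)/(h^3*(343*h^3 - 1323*h^2 + 1701*h - 729))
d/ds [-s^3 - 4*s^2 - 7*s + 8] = -3*s^2 - 8*s - 7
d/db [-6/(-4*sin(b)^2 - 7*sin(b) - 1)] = -6*(8*sin(b) + 7)*cos(b)/(4*sin(b)^2 + 7*sin(b) + 1)^2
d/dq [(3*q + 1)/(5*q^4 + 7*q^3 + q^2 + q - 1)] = (15*q^4 + 21*q^3 + 3*q^2 + 3*q - (3*q + 1)*(20*q^3 + 21*q^2 + 2*q + 1) - 3)/(5*q^4 + 7*q^3 + q^2 + q - 1)^2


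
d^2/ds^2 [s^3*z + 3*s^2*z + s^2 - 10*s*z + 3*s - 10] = 6*s*z + 6*z + 2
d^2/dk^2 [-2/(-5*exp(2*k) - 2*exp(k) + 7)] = 4*(4*(5*exp(k) + 1)^2*exp(k) - (10*exp(k) + 1)*(5*exp(2*k) + 2*exp(k) - 7))*exp(k)/(5*exp(2*k) + 2*exp(k) - 7)^3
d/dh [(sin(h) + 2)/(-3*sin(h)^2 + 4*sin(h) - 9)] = (3*sin(h)^2 + 12*sin(h) - 17)*cos(h)/(3*sin(h)^2 - 4*sin(h) + 9)^2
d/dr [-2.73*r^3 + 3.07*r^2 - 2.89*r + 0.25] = -8.19*r^2 + 6.14*r - 2.89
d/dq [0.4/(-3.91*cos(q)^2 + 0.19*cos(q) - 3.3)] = (0.076 - 3.128*cos(q))*sin(q)/(3.91*cos(q)^2 - 0.19*cos(q) + 3.3)^2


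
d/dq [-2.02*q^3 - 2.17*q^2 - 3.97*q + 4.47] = -6.06*q^2 - 4.34*q - 3.97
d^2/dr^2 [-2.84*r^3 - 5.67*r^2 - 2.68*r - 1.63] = -17.04*r - 11.34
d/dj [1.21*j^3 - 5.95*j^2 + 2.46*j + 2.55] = 3.63*j^2 - 11.9*j + 2.46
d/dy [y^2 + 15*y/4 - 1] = 2*y + 15/4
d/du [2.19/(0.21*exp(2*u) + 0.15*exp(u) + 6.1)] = (-0.9198*exp(u) - 0.3285)*exp(u)/(0.21*exp(2*u) + 0.15*exp(u) + 6.1)^2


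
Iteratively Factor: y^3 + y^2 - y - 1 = (y + 1)*(y^2 - 1) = (y - 1)*(y + 1)*(y + 1)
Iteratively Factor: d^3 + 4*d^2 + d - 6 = (d + 3)*(d^2 + d - 2) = (d + 2)*(d + 3)*(d - 1)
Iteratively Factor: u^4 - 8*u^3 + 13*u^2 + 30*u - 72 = (u - 4)*(u^3 - 4*u^2 - 3*u + 18) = (u - 4)*(u + 2)*(u^2 - 6*u + 9) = (u - 4)*(u - 3)*(u + 2)*(u - 3)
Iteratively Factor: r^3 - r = (r)*(r^2 - 1) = r*(r + 1)*(r - 1)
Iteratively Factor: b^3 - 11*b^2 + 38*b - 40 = (b - 2)*(b^2 - 9*b + 20) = (b - 5)*(b - 2)*(b - 4)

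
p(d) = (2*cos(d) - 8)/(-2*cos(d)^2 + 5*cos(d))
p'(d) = (-4*sin(d)*cos(d) + 5*sin(d))*(2*cos(d) - 8)/(-2*cos(d)^2 + 5*cos(d))^2 - 2*sin(d)/(-2*cos(d)^2 + 5*cos(d))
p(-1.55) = -77.18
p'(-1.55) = 3699.17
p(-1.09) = -3.75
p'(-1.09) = 6.50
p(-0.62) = -2.32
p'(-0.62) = 1.28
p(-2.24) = 2.39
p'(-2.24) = 3.21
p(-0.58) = -2.27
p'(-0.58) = 1.13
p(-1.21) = -4.81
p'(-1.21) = 11.89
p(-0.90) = -2.89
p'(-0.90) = 3.11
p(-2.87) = 1.49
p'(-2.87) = 0.45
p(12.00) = -2.26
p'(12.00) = 1.09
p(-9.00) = 1.58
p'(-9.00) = 0.77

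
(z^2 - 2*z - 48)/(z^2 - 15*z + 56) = (z + 6)/(z - 7)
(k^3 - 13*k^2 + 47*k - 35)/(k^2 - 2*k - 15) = (k^2 - 8*k + 7)/(k + 3)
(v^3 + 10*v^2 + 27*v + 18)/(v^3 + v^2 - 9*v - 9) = (v + 6)/(v - 3)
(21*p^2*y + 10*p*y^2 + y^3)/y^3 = 21*p^2/y^2 + 10*p/y + 1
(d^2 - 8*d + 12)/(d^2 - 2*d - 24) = (d - 2)/(d + 4)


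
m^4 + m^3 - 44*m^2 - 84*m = m*(m - 7)*(m + 2)*(m + 6)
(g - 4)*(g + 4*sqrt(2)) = g^2 - 4*g + 4*sqrt(2)*g - 16*sqrt(2)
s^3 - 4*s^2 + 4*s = s*(s - 2)^2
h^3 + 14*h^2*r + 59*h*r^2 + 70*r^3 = (h + 2*r)*(h + 5*r)*(h + 7*r)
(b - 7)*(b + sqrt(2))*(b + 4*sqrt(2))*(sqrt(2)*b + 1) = sqrt(2)*b^4 - 7*sqrt(2)*b^3 + 11*b^3 - 77*b^2 + 13*sqrt(2)*b^2 - 91*sqrt(2)*b + 8*b - 56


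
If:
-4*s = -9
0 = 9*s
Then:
No Solution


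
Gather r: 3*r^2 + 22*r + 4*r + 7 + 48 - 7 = 3*r^2 + 26*r + 48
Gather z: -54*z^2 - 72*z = -54*z^2 - 72*z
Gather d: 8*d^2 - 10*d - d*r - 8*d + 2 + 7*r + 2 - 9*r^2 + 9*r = 8*d^2 + d*(-r - 18) - 9*r^2 + 16*r + 4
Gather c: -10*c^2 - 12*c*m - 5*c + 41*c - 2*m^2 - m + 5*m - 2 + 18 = -10*c^2 + c*(36 - 12*m) - 2*m^2 + 4*m + 16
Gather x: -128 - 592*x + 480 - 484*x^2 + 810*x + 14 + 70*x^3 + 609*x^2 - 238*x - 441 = 70*x^3 + 125*x^2 - 20*x - 75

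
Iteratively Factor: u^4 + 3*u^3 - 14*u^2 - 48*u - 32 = (u + 2)*(u^3 + u^2 - 16*u - 16) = (u + 1)*(u + 2)*(u^2 - 16) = (u - 4)*(u + 1)*(u + 2)*(u + 4)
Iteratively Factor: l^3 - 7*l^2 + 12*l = (l - 3)*(l^2 - 4*l) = l*(l - 3)*(l - 4)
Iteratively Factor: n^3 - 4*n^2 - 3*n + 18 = (n - 3)*(n^2 - n - 6) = (n - 3)^2*(n + 2)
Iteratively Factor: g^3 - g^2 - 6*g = (g)*(g^2 - g - 6) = g*(g - 3)*(g + 2)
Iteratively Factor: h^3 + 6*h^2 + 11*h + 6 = (h + 2)*(h^2 + 4*h + 3) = (h + 2)*(h + 3)*(h + 1)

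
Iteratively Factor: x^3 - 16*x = (x - 4)*(x^2 + 4*x) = x*(x - 4)*(x + 4)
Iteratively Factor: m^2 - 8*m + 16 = (m - 4)*(m - 4)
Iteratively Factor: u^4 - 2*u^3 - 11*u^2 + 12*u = (u - 4)*(u^3 + 2*u^2 - 3*u) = (u - 4)*(u + 3)*(u^2 - u) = u*(u - 4)*(u + 3)*(u - 1)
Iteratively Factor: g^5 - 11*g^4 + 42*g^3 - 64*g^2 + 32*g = (g - 1)*(g^4 - 10*g^3 + 32*g^2 - 32*g) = (g - 2)*(g - 1)*(g^3 - 8*g^2 + 16*g) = (g - 4)*(g - 2)*(g - 1)*(g^2 - 4*g) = (g - 4)^2*(g - 2)*(g - 1)*(g)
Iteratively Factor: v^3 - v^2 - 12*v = (v + 3)*(v^2 - 4*v) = v*(v + 3)*(v - 4)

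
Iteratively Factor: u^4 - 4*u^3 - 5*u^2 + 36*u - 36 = (u - 3)*(u^3 - u^2 - 8*u + 12) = (u - 3)*(u - 2)*(u^2 + u - 6) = (u - 3)*(u - 2)*(u + 3)*(u - 2)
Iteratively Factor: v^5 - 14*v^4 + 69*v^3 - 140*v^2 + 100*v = (v - 2)*(v^4 - 12*v^3 + 45*v^2 - 50*v) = (v - 5)*(v - 2)*(v^3 - 7*v^2 + 10*v) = v*(v - 5)*(v - 2)*(v^2 - 7*v + 10) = v*(v - 5)*(v - 2)^2*(v - 5)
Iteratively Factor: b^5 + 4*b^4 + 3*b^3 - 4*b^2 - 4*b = (b + 2)*(b^4 + 2*b^3 - b^2 - 2*b) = (b + 1)*(b + 2)*(b^3 + b^2 - 2*b) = (b + 1)*(b + 2)^2*(b^2 - b) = b*(b + 1)*(b + 2)^2*(b - 1)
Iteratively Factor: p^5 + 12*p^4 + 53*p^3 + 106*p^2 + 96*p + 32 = (p + 2)*(p^4 + 10*p^3 + 33*p^2 + 40*p + 16) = (p + 2)*(p + 4)*(p^3 + 6*p^2 + 9*p + 4) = (p + 1)*(p + 2)*(p + 4)*(p^2 + 5*p + 4) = (p + 1)*(p + 2)*(p + 4)^2*(p + 1)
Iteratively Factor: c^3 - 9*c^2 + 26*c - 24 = (c - 3)*(c^2 - 6*c + 8) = (c - 4)*(c - 3)*(c - 2)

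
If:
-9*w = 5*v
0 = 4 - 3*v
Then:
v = 4/3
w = -20/27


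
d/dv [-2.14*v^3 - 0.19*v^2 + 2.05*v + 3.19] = -6.42*v^2 - 0.38*v + 2.05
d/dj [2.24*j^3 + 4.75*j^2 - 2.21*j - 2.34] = 6.72*j^2 + 9.5*j - 2.21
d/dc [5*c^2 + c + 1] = 10*c + 1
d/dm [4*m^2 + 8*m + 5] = 8*m + 8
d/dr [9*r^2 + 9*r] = 18*r + 9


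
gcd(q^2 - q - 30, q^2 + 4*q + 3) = 1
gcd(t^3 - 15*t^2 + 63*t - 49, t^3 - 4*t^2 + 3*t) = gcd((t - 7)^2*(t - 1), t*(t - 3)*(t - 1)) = t - 1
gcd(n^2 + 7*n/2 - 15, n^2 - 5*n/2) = n - 5/2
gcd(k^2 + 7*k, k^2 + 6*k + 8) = 1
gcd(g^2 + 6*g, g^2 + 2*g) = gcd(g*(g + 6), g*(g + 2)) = g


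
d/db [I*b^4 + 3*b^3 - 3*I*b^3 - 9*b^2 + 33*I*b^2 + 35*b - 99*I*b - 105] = 4*I*b^3 + b^2*(9 - 9*I) + b*(-18 + 66*I) + 35 - 99*I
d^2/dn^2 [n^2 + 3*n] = 2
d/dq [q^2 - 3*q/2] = 2*q - 3/2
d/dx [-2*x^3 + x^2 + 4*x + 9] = -6*x^2 + 2*x + 4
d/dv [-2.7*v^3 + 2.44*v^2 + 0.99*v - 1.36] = -8.1*v^2 + 4.88*v + 0.99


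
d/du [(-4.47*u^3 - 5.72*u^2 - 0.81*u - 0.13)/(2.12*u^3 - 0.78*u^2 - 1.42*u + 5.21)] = (15.613*u^4 + 16.1292*u^3 - 61.5487*u^2 - 59.8052*u - 4.4047)/(4.4944*u^6 - 3.3072*u^5 - 5.4124*u^4 + 24.3056*u^3 - 6.1112*u^2 - 14.7964*u + 27.1441)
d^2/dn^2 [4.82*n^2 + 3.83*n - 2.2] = 9.64000000000000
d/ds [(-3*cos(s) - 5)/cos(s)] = -5*sin(s)/cos(s)^2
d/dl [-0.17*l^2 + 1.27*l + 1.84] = 1.27 - 0.34*l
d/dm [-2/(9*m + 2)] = 18/(9*m + 2)^2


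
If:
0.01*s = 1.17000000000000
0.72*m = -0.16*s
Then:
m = -26.00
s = 117.00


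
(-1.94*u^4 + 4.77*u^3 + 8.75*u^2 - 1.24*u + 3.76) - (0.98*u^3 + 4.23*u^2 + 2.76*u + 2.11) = -1.94*u^4 + 3.79*u^3 + 4.52*u^2 - 4.0*u + 1.65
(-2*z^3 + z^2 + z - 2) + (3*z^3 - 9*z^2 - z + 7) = z^3 - 8*z^2 + 5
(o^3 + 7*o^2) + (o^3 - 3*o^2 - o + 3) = 2*o^3 + 4*o^2 - o + 3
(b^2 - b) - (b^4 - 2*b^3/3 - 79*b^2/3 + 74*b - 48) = -b^4 + 2*b^3/3 + 82*b^2/3 - 75*b + 48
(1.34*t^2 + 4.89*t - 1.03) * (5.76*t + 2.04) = 7.7184*t^3 + 30.9*t^2 + 4.0428*t - 2.1012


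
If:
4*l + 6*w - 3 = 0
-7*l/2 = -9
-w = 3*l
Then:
No Solution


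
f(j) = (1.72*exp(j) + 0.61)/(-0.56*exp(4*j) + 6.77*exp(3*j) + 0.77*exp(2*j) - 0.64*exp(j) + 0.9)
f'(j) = (1.72*exp(j) + 0.61)*(2.24*exp(4*j) - 20.31*exp(3*j) - 1.54*exp(2*j) + 0.64*exp(j))/(-0.56*exp(4*j) + 6.77*exp(3*j) + 0.77*exp(2*j) - 0.64*exp(j) + 0.9)^2 + 1.72*exp(j)/(-0.56*exp(4*j) + 6.77*exp(3*j) + 0.77*exp(2*j) - 0.64*exp(j) + 0.9)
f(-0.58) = 0.82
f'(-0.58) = -0.98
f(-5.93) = 0.68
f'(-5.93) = 0.01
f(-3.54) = 0.75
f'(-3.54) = 0.07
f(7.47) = -0.00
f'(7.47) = 0.00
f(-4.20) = 0.71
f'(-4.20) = 0.04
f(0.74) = 0.08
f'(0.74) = -0.15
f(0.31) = 0.18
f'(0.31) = -0.34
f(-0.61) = 0.85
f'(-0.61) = -0.97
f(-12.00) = 0.68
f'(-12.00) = 0.00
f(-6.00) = 0.68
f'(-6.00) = 0.01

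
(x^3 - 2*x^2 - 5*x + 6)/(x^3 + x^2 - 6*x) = (x^3 - 2*x^2 - 5*x + 6)/(x*(x^2 + x - 6))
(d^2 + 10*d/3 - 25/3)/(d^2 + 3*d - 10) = (d - 5/3)/(d - 2)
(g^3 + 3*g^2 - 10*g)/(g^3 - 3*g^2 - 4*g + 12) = g*(g + 5)/(g^2 - g - 6)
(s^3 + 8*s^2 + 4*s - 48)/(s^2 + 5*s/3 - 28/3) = 3*(s^2 + 4*s - 12)/(3*s - 7)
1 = 1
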